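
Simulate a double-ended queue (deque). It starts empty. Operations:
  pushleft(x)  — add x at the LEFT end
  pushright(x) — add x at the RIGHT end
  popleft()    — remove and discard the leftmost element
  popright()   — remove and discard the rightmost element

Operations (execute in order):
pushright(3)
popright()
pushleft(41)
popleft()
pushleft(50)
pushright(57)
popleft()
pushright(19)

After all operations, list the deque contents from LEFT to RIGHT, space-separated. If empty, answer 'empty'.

pushright(3): [3]
popright(): []
pushleft(41): [41]
popleft(): []
pushleft(50): [50]
pushright(57): [50, 57]
popleft(): [57]
pushright(19): [57, 19]

Answer: 57 19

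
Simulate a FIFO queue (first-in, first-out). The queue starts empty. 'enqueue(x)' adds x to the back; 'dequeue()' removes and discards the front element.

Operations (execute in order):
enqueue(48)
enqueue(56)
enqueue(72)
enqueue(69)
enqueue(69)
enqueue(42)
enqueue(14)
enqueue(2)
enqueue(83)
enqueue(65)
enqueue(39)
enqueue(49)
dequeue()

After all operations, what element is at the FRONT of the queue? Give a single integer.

enqueue(48): queue = [48]
enqueue(56): queue = [48, 56]
enqueue(72): queue = [48, 56, 72]
enqueue(69): queue = [48, 56, 72, 69]
enqueue(69): queue = [48, 56, 72, 69, 69]
enqueue(42): queue = [48, 56, 72, 69, 69, 42]
enqueue(14): queue = [48, 56, 72, 69, 69, 42, 14]
enqueue(2): queue = [48, 56, 72, 69, 69, 42, 14, 2]
enqueue(83): queue = [48, 56, 72, 69, 69, 42, 14, 2, 83]
enqueue(65): queue = [48, 56, 72, 69, 69, 42, 14, 2, 83, 65]
enqueue(39): queue = [48, 56, 72, 69, 69, 42, 14, 2, 83, 65, 39]
enqueue(49): queue = [48, 56, 72, 69, 69, 42, 14, 2, 83, 65, 39, 49]
dequeue(): queue = [56, 72, 69, 69, 42, 14, 2, 83, 65, 39, 49]

Answer: 56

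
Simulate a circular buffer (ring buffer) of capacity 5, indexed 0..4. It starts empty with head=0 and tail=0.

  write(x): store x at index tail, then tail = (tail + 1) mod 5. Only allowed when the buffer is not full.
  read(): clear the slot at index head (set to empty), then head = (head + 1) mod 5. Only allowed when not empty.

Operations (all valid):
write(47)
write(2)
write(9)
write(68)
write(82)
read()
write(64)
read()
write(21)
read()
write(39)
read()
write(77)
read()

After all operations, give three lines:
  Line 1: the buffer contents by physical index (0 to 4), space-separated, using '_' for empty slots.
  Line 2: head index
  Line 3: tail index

write(47): buf=[47 _ _ _ _], head=0, tail=1, size=1
write(2): buf=[47 2 _ _ _], head=0, tail=2, size=2
write(9): buf=[47 2 9 _ _], head=0, tail=3, size=3
write(68): buf=[47 2 9 68 _], head=0, tail=4, size=4
write(82): buf=[47 2 9 68 82], head=0, tail=0, size=5
read(): buf=[_ 2 9 68 82], head=1, tail=0, size=4
write(64): buf=[64 2 9 68 82], head=1, tail=1, size=5
read(): buf=[64 _ 9 68 82], head=2, tail=1, size=4
write(21): buf=[64 21 9 68 82], head=2, tail=2, size=5
read(): buf=[64 21 _ 68 82], head=3, tail=2, size=4
write(39): buf=[64 21 39 68 82], head=3, tail=3, size=5
read(): buf=[64 21 39 _ 82], head=4, tail=3, size=4
write(77): buf=[64 21 39 77 82], head=4, tail=4, size=5
read(): buf=[64 21 39 77 _], head=0, tail=4, size=4

Answer: 64 21 39 77 _
0
4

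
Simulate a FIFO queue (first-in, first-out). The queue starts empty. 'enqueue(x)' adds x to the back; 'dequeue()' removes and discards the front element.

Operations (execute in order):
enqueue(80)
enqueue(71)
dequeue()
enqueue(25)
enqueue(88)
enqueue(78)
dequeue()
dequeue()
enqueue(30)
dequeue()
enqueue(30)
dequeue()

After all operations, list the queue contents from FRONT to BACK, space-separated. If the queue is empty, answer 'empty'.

enqueue(80): [80]
enqueue(71): [80, 71]
dequeue(): [71]
enqueue(25): [71, 25]
enqueue(88): [71, 25, 88]
enqueue(78): [71, 25, 88, 78]
dequeue(): [25, 88, 78]
dequeue(): [88, 78]
enqueue(30): [88, 78, 30]
dequeue(): [78, 30]
enqueue(30): [78, 30, 30]
dequeue(): [30, 30]

Answer: 30 30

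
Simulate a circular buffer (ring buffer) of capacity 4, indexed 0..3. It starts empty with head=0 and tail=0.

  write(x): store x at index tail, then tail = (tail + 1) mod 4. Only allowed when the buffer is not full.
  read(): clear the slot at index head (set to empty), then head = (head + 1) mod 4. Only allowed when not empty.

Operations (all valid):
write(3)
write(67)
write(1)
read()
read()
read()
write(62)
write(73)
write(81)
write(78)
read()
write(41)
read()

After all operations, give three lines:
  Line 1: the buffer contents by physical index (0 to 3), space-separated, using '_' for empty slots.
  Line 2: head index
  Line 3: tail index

Answer: _ 81 78 41
1
0

Derivation:
write(3): buf=[3 _ _ _], head=0, tail=1, size=1
write(67): buf=[3 67 _ _], head=0, tail=2, size=2
write(1): buf=[3 67 1 _], head=0, tail=3, size=3
read(): buf=[_ 67 1 _], head=1, tail=3, size=2
read(): buf=[_ _ 1 _], head=2, tail=3, size=1
read(): buf=[_ _ _ _], head=3, tail=3, size=0
write(62): buf=[_ _ _ 62], head=3, tail=0, size=1
write(73): buf=[73 _ _ 62], head=3, tail=1, size=2
write(81): buf=[73 81 _ 62], head=3, tail=2, size=3
write(78): buf=[73 81 78 62], head=3, tail=3, size=4
read(): buf=[73 81 78 _], head=0, tail=3, size=3
write(41): buf=[73 81 78 41], head=0, tail=0, size=4
read(): buf=[_ 81 78 41], head=1, tail=0, size=3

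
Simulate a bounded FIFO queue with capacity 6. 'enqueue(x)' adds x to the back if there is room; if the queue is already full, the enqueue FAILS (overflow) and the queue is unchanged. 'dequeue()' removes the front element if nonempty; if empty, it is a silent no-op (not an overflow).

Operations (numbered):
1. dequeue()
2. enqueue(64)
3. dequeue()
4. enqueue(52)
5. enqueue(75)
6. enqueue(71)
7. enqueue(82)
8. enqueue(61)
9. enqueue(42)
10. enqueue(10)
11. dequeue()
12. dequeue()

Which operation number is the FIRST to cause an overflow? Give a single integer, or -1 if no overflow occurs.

Answer: 10

Derivation:
1. dequeue(): empty, no-op, size=0
2. enqueue(64): size=1
3. dequeue(): size=0
4. enqueue(52): size=1
5. enqueue(75): size=2
6. enqueue(71): size=3
7. enqueue(82): size=4
8. enqueue(61): size=5
9. enqueue(42): size=6
10. enqueue(10): size=6=cap → OVERFLOW (fail)
11. dequeue(): size=5
12. dequeue(): size=4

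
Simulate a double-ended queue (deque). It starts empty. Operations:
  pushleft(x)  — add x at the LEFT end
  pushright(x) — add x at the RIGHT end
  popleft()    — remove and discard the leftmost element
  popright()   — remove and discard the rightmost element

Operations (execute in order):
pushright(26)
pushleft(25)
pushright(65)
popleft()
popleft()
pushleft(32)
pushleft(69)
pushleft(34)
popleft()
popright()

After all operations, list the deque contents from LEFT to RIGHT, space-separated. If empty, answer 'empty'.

Answer: 69 32

Derivation:
pushright(26): [26]
pushleft(25): [25, 26]
pushright(65): [25, 26, 65]
popleft(): [26, 65]
popleft(): [65]
pushleft(32): [32, 65]
pushleft(69): [69, 32, 65]
pushleft(34): [34, 69, 32, 65]
popleft(): [69, 32, 65]
popright(): [69, 32]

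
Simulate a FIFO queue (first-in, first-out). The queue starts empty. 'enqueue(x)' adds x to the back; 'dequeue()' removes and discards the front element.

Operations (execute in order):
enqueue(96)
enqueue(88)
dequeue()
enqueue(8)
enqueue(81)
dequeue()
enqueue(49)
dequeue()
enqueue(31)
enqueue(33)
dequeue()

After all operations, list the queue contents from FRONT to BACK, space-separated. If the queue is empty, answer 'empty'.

enqueue(96): [96]
enqueue(88): [96, 88]
dequeue(): [88]
enqueue(8): [88, 8]
enqueue(81): [88, 8, 81]
dequeue(): [8, 81]
enqueue(49): [8, 81, 49]
dequeue(): [81, 49]
enqueue(31): [81, 49, 31]
enqueue(33): [81, 49, 31, 33]
dequeue(): [49, 31, 33]

Answer: 49 31 33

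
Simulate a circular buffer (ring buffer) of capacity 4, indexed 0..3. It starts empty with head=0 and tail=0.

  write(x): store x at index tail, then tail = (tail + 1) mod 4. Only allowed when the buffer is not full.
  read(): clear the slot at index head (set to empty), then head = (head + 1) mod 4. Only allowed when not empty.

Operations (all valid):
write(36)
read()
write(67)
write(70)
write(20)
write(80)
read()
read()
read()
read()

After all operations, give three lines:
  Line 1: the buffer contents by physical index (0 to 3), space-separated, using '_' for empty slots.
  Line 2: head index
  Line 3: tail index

Answer: _ _ _ _
1
1

Derivation:
write(36): buf=[36 _ _ _], head=0, tail=1, size=1
read(): buf=[_ _ _ _], head=1, tail=1, size=0
write(67): buf=[_ 67 _ _], head=1, tail=2, size=1
write(70): buf=[_ 67 70 _], head=1, tail=3, size=2
write(20): buf=[_ 67 70 20], head=1, tail=0, size=3
write(80): buf=[80 67 70 20], head=1, tail=1, size=4
read(): buf=[80 _ 70 20], head=2, tail=1, size=3
read(): buf=[80 _ _ 20], head=3, tail=1, size=2
read(): buf=[80 _ _ _], head=0, tail=1, size=1
read(): buf=[_ _ _ _], head=1, tail=1, size=0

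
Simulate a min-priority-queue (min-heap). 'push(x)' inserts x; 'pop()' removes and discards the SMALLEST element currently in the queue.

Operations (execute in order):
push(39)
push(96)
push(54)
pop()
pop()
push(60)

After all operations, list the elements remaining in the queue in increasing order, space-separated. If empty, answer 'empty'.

push(39): heap contents = [39]
push(96): heap contents = [39, 96]
push(54): heap contents = [39, 54, 96]
pop() → 39: heap contents = [54, 96]
pop() → 54: heap contents = [96]
push(60): heap contents = [60, 96]

Answer: 60 96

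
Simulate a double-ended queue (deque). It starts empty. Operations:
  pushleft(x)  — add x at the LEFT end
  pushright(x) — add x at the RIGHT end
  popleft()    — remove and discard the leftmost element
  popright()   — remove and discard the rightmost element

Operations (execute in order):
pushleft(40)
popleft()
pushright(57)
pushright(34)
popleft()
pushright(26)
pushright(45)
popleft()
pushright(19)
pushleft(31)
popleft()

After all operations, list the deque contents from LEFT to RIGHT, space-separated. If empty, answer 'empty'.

pushleft(40): [40]
popleft(): []
pushright(57): [57]
pushright(34): [57, 34]
popleft(): [34]
pushright(26): [34, 26]
pushright(45): [34, 26, 45]
popleft(): [26, 45]
pushright(19): [26, 45, 19]
pushleft(31): [31, 26, 45, 19]
popleft(): [26, 45, 19]

Answer: 26 45 19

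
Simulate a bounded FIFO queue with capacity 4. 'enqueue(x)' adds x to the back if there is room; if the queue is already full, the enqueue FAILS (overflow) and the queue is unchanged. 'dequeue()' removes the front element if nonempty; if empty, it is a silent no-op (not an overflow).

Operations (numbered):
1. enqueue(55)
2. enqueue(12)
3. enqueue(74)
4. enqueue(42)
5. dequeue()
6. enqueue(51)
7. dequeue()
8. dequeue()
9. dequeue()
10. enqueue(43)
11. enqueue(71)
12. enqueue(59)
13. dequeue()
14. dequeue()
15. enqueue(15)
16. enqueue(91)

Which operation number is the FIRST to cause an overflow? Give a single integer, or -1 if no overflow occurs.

Answer: -1

Derivation:
1. enqueue(55): size=1
2. enqueue(12): size=2
3. enqueue(74): size=3
4. enqueue(42): size=4
5. dequeue(): size=3
6. enqueue(51): size=4
7. dequeue(): size=3
8. dequeue(): size=2
9. dequeue(): size=1
10. enqueue(43): size=2
11. enqueue(71): size=3
12. enqueue(59): size=4
13. dequeue(): size=3
14. dequeue(): size=2
15. enqueue(15): size=3
16. enqueue(91): size=4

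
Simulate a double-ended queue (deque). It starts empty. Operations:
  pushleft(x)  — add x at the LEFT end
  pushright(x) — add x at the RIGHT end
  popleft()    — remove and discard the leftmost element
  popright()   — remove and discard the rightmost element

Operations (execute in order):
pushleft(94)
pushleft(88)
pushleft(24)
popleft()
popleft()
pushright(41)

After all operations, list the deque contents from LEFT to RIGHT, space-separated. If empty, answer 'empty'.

Answer: 94 41

Derivation:
pushleft(94): [94]
pushleft(88): [88, 94]
pushleft(24): [24, 88, 94]
popleft(): [88, 94]
popleft(): [94]
pushright(41): [94, 41]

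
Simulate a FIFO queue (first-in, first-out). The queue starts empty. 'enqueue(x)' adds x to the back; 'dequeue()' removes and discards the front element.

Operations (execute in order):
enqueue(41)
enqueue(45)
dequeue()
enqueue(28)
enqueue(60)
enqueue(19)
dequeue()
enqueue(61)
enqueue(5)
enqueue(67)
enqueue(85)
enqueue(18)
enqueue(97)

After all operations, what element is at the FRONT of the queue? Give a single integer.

Answer: 28

Derivation:
enqueue(41): queue = [41]
enqueue(45): queue = [41, 45]
dequeue(): queue = [45]
enqueue(28): queue = [45, 28]
enqueue(60): queue = [45, 28, 60]
enqueue(19): queue = [45, 28, 60, 19]
dequeue(): queue = [28, 60, 19]
enqueue(61): queue = [28, 60, 19, 61]
enqueue(5): queue = [28, 60, 19, 61, 5]
enqueue(67): queue = [28, 60, 19, 61, 5, 67]
enqueue(85): queue = [28, 60, 19, 61, 5, 67, 85]
enqueue(18): queue = [28, 60, 19, 61, 5, 67, 85, 18]
enqueue(97): queue = [28, 60, 19, 61, 5, 67, 85, 18, 97]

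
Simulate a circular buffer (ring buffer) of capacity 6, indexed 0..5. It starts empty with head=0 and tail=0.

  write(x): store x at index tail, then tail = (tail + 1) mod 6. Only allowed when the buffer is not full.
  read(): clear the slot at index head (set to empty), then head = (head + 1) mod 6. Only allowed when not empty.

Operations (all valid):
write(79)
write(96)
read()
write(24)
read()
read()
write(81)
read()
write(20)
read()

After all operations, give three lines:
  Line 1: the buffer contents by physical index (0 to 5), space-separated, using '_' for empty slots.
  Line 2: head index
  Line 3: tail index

write(79): buf=[79 _ _ _ _ _], head=0, tail=1, size=1
write(96): buf=[79 96 _ _ _ _], head=0, tail=2, size=2
read(): buf=[_ 96 _ _ _ _], head=1, tail=2, size=1
write(24): buf=[_ 96 24 _ _ _], head=1, tail=3, size=2
read(): buf=[_ _ 24 _ _ _], head=2, tail=3, size=1
read(): buf=[_ _ _ _ _ _], head=3, tail=3, size=0
write(81): buf=[_ _ _ 81 _ _], head=3, tail=4, size=1
read(): buf=[_ _ _ _ _ _], head=4, tail=4, size=0
write(20): buf=[_ _ _ _ 20 _], head=4, tail=5, size=1
read(): buf=[_ _ _ _ _ _], head=5, tail=5, size=0

Answer: _ _ _ _ _ _
5
5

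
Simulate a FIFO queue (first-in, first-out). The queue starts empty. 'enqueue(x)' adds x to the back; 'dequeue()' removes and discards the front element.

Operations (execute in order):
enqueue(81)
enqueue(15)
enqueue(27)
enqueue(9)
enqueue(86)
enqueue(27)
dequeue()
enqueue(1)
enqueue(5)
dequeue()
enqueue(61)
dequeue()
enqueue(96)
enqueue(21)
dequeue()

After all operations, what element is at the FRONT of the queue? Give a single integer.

enqueue(81): queue = [81]
enqueue(15): queue = [81, 15]
enqueue(27): queue = [81, 15, 27]
enqueue(9): queue = [81, 15, 27, 9]
enqueue(86): queue = [81, 15, 27, 9, 86]
enqueue(27): queue = [81, 15, 27, 9, 86, 27]
dequeue(): queue = [15, 27, 9, 86, 27]
enqueue(1): queue = [15, 27, 9, 86, 27, 1]
enqueue(5): queue = [15, 27, 9, 86, 27, 1, 5]
dequeue(): queue = [27, 9, 86, 27, 1, 5]
enqueue(61): queue = [27, 9, 86, 27, 1, 5, 61]
dequeue(): queue = [9, 86, 27, 1, 5, 61]
enqueue(96): queue = [9, 86, 27, 1, 5, 61, 96]
enqueue(21): queue = [9, 86, 27, 1, 5, 61, 96, 21]
dequeue(): queue = [86, 27, 1, 5, 61, 96, 21]

Answer: 86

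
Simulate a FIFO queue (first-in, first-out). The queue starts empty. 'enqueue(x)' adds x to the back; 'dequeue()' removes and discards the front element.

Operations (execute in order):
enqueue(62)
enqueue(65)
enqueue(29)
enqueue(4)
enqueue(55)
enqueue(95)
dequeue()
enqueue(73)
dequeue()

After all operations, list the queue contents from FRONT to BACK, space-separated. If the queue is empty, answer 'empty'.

enqueue(62): [62]
enqueue(65): [62, 65]
enqueue(29): [62, 65, 29]
enqueue(4): [62, 65, 29, 4]
enqueue(55): [62, 65, 29, 4, 55]
enqueue(95): [62, 65, 29, 4, 55, 95]
dequeue(): [65, 29, 4, 55, 95]
enqueue(73): [65, 29, 4, 55, 95, 73]
dequeue(): [29, 4, 55, 95, 73]

Answer: 29 4 55 95 73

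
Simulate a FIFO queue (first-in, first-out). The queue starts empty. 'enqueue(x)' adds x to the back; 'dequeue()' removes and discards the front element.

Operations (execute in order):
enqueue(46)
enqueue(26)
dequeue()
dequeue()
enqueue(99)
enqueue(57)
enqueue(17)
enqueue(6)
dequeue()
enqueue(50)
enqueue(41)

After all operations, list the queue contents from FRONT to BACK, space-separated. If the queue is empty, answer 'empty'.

Answer: 57 17 6 50 41

Derivation:
enqueue(46): [46]
enqueue(26): [46, 26]
dequeue(): [26]
dequeue(): []
enqueue(99): [99]
enqueue(57): [99, 57]
enqueue(17): [99, 57, 17]
enqueue(6): [99, 57, 17, 6]
dequeue(): [57, 17, 6]
enqueue(50): [57, 17, 6, 50]
enqueue(41): [57, 17, 6, 50, 41]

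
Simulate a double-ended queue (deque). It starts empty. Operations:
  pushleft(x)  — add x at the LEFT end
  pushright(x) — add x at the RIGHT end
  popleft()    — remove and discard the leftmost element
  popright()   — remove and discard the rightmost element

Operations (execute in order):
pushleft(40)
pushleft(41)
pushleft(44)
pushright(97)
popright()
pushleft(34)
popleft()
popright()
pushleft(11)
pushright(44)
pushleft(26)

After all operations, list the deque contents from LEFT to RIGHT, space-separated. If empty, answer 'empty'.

Answer: 26 11 44 41 44

Derivation:
pushleft(40): [40]
pushleft(41): [41, 40]
pushleft(44): [44, 41, 40]
pushright(97): [44, 41, 40, 97]
popright(): [44, 41, 40]
pushleft(34): [34, 44, 41, 40]
popleft(): [44, 41, 40]
popright(): [44, 41]
pushleft(11): [11, 44, 41]
pushright(44): [11, 44, 41, 44]
pushleft(26): [26, 11, 44, 41, 44]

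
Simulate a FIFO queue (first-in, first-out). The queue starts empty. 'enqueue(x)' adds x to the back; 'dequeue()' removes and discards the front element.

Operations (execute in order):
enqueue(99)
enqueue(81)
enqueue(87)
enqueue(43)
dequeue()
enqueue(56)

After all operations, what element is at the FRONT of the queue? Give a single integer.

enqueue(99): queue = [99]
enqueue(81): queue = [99, 81]
enqueue(87): queue = [99, 81, 87]
enqueue(43): queue = [99, 81, 87, 43]
dequeue(): queue = [81, 87, 43]
enqueue(56): queue = [81, 87, 43, 56]

Answer: 81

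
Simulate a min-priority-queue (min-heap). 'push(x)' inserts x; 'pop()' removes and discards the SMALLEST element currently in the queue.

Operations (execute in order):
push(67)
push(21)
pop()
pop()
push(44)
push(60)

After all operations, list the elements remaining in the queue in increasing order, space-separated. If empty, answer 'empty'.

Answer: 44 60

Derivation:
push(67): heap contents = [67]
push(21): heap contents = [21, 67]
pop() → 21: heap contents = [67]
pop() → 67: heap contents = []
push(44): heap contents = [44]
push(60): heap contents = [44, 60]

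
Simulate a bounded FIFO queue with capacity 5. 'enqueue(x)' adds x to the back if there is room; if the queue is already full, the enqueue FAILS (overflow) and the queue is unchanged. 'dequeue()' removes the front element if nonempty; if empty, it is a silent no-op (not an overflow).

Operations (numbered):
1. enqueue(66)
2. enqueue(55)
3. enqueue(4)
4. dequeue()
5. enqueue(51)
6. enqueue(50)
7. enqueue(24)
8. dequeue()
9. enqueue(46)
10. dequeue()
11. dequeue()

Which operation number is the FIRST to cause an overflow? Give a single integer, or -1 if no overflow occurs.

1. enqueue(66): size=1
2. enqueue(55): size=2
3. enqueue(4): size=3
4. dequeue(): size=2
5. enqueue(51): size=3
6. enqueue(50): size=4
7. enqueue(24): size=5
8. dequeue(): size=4
9. enqueue(46): size=5
10. dequeue(): size=4
11. dequeue(): size=3

Answer: -1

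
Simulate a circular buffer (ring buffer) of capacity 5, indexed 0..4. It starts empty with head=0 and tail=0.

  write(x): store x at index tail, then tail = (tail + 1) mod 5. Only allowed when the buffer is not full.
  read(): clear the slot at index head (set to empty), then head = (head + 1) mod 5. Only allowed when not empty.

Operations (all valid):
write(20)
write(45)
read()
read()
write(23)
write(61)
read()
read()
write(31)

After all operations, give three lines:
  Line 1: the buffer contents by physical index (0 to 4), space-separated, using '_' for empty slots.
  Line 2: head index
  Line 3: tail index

write(20): buf=[20 _ _ _ _], head=0, tail=1, size=1
write(45): buf=[20 45 _ _ _], head=0, tail=2, size=2
read(): buf=[_ 45 _ _ _], head=1, tail=2, size=1
read(): buf=[_ _ _ _ _], head=2, tail=2, size=0
write(23): buf=[_ _ 23 _ _], head=2, tail=3, size=1
write(61): buf=[_ _ 23 61 _], head=2, tail=4, size=2
read(): buf=[_ _ _ 61 _], head=3, tail=4, size=1
read(): buf=[_ _ _ _ _], head=4, tail=4, size=0
write(31): buf=[_ _ _ _ 31], head=4, tail=0, size=1

Answer: _ _ _ _ 31
4
0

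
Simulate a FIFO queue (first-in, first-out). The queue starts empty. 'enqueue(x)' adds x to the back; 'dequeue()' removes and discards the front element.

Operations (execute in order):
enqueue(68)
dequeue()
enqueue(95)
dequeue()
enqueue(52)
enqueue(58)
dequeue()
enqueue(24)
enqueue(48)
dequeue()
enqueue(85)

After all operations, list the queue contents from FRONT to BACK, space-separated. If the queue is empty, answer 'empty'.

enqueue(68): [68]
dequeue(): []
enqueue(95): [95]
dequeue(): []
enqueue(52): [52]
enqueue(58): [52, 58]
dequeue(): [58]
enqueue(24): [58, 24]
enqueue(48): [58, 24, 48]
dequeue(): [24, 48]
enqueue(85): [24, 48, 85]

Answer: 24 48 85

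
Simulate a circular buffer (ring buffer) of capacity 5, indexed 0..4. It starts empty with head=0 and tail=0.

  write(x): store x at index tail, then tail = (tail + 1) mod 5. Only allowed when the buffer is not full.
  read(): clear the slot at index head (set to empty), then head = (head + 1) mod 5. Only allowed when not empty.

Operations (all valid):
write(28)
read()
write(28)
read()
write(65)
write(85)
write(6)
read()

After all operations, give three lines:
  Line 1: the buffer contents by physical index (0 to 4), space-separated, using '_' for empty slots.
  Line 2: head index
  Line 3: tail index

write(28): buf=[28 _ _ _ _], head=0, tail=1, size=1
read(): buf=[_ _ _ _ _], head=1, tail=1, size=0
write(28): buf=[_ 28 _ _ _], head=1, tail=2, size=1
read(): buf=[_ _ _ _ _], head=2, tail=2, size=0
write(65): buf=[_ _ 65 _ _], head=2, tail=3, size=1
write(85): buf=[_ _ 65 85 _], head=2, tail=4, size=2
write(6): buf=[_ _ 65 85 6], head=2, tail=0, size=3
read(): buf=[_ _ _ 85 6], head=3, tail=0, size=2

Answer: _ _ _ 85 6
3
0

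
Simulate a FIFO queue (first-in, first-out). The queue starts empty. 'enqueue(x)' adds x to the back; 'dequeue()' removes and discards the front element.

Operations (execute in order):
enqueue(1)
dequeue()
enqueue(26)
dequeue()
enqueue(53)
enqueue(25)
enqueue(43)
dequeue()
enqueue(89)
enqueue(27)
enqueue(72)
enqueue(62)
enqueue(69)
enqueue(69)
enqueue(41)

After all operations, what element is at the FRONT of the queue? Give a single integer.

Answer: 25

Derivation:
enqueue(1): queue = [1]
dequeue(): queue = []
enqueue(26): queue = [26]
dequeue(): queue = []
enqueue(53): queue = [53]
enqueue(25): queue = [53, 25]
enqueue(43): queue = [53, 25, 43]
dequeue(): queue = [25, 43]
enqueue(89): queue = [25, 43, 89]
enqueue(27): queue = [25, 43, 89, 27]
enqueue(72): queue = [25, 43, 89, 27, 72]
enqueue(62): queue = [25, 43, 89, 27, 72, 62]
enqueue(69): queue = [25, 43, 89, 27, 72, 62, 69]
enqueue(69): queue = [25, 43, 89, 27, 72, 62, 69, 69]
enqueue(41): queue = [25, 43, 89, 27, 72, 62, 69, 69, 41]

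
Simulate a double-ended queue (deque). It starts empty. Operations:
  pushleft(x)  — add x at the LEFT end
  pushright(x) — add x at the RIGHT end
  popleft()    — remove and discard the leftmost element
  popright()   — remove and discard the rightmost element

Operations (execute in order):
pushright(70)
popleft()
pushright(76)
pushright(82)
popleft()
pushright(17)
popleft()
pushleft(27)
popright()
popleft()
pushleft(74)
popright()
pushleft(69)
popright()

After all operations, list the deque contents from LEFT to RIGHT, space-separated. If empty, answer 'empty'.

Answer: empty

Derivation:
pushright(70): [70]
popleft(): []
pushright(76): [76]
pushright(82): [76, 82]
popleft(): [82]
pushright(17): [82, 17]
popleft(): [17]
pushleft(27): [27, 17]
popright(): [27]
popleft(): []
pushleft(74): [74]
popright(): []
pushleft(69): [69]
popright(): []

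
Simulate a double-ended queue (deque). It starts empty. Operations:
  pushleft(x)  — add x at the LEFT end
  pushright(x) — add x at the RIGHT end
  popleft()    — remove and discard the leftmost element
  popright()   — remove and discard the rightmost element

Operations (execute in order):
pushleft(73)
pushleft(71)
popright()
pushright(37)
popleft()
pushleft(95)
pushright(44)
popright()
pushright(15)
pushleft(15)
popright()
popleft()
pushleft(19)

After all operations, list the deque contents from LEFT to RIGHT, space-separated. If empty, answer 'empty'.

pushleft(73): [73]
pushleft(71): [71, 73]
popright(): [71]
pushright(37): [71, 37]
popleft(): [37]
pushleft(95): [95, 37]
pushright(44): [95, 37, 44]
popright(): [95, 37]
pushright(15): [95, 37, 15]
pushleft(15): [15, 95, 37, 15]
popright(): [15, 95, 37]
popleft(): [95, 37]
pushleft(19): [19, 95, 37]

Answer: 19 95 37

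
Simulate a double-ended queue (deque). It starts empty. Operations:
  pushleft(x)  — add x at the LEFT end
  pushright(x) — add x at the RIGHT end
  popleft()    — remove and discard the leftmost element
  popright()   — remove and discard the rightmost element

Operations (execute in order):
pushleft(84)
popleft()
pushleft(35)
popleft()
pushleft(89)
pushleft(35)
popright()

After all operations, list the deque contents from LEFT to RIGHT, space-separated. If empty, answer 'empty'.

Answer: 35

Derivation:
pushleft(84): [84]
popleft(): []
pushleft(35): [35]
popleft(): []
pushleft(89): [89]
pushleft(35): [35, 89]
popright(): [35]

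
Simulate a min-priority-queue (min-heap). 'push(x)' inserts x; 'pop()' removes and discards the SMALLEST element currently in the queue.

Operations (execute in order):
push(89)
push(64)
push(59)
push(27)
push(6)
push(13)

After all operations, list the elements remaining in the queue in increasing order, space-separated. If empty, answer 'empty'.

push(89): heap contents = [89]
push(64): heap contents = [64, 89]
push(59): heap contents = [59, 64, 89]
push(27): heap contents = [27, 59, 64, 89]
push(6): heap contents = [6, 27, 59, 64, 89]
push(13): heap contents = [6, 13, 27, 59, 64, 89]

Answer: 6 13 27 59 64 89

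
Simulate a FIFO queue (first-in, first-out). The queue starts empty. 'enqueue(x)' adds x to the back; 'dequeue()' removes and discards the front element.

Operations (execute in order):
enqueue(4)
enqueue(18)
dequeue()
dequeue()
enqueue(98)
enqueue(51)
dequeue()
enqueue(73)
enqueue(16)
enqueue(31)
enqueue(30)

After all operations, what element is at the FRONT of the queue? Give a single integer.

enqueue(4): queue = [4]
enqueue(18): queue = [4, 18]
dequeue(): queue = [18]
dequeue(): queue = []
enqueue(98): queue = [98]
enqueue(51): queue = [98, 51]
dequeue(): queue = [51]
enqueue(73): queue = [51, 73]
enqueue(16): queue = [51, 73, 16]
enqueue(31): queue = [51, 73, 16, 31]
enqueue(30): queue = [51, 73, 16, 31, 30]

Answer: 51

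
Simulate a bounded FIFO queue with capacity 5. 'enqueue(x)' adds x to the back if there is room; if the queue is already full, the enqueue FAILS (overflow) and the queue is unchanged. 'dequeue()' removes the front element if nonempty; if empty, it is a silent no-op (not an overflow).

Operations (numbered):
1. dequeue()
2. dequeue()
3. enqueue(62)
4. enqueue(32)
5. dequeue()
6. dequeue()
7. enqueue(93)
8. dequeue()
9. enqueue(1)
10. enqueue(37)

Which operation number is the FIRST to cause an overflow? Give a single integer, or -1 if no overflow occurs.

Answer: -1

Derivation:
1. dequeue(): empty, no-op, size=0
2. dequeue(): empty, no-op, size=0
3. enqueue(62): size=1
4. enqueue(32): size=2
5. dequeue(): size=1
6. dequeue(): size=0
7. enqueue(93): size=1
8. dequeue(): size=0
9. enqueue(1): size=1
10. enqueue(37): size=2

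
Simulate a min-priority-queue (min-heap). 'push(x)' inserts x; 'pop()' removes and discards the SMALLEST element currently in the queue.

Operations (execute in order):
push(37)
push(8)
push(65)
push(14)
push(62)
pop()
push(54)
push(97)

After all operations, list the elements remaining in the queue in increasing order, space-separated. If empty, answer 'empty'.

push(37): heap contents = [37]
push(8): heap contents = [8, 37]
push(65): heap contents = [8, 37, 65]
push(14): heap contents = [8, 14, 37, 65]
push(62): heap contents = [8, 14, 37, 62, 65]
pop() → 8: heap contents = [14, 37, 62, 65]
push(54): heap contents = [14, 37, 54, 62, 65]
push(97): heap contents = [14, 37, 54, 62, 65, 97]

Answer: 14 37 54 62 65 97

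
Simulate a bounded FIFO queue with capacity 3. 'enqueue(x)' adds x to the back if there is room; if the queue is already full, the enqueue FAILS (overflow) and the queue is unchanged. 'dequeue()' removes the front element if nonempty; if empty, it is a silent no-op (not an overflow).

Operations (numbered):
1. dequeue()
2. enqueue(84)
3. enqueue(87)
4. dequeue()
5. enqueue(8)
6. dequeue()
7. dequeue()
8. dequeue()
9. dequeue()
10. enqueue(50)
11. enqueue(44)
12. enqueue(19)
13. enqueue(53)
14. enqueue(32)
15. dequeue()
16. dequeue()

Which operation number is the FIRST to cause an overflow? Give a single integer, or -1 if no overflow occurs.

1. dequeue(): empty, no-op, size=0
2. enqueue(84): size=1
3. enqueue(87): size=2
4. dequeue(): size=1
5. enqueue(8): size=2
6. dequeue(): size=1
7. dequeue(): size=0
8. dequeue(): empty, no-op, size=0
9. dequeue(): empty, no-op, size=0
10. enqueue(50): size=1
11. enqueue(44): size=2
12. enqueue(19): size=3
13. enqueue(53): size=3=cap → OVERFLOW (fail)
14. enqueue(32): size=3=cap → OVERFLOW (fail)
15. dequeue(): size=2
16. dequeue(): size=1

Answer: 13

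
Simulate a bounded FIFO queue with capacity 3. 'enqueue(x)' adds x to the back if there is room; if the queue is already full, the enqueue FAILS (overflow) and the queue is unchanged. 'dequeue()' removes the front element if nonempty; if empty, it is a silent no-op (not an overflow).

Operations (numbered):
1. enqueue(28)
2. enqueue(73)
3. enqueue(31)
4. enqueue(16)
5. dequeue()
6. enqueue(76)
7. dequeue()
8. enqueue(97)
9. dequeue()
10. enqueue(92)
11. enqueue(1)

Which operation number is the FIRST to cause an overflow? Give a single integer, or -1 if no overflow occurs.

Answer: 4

Derivation:
1. enqueue(28): size=1
2. enqueue(73): size=2
3. enqueue(31): size=3
4. enqueue(16): size=3=cap → OVERFLOW (fail)
5. dequeue(): size=2
6. enqueue(76): size=3
7. dequeue(): size=2
8. enqueue(97): size=3
9. dequeue(): size=2
10. enqueue(92): size=3
11. enqueue(1): size=3=cap → OVERFLOW (fail)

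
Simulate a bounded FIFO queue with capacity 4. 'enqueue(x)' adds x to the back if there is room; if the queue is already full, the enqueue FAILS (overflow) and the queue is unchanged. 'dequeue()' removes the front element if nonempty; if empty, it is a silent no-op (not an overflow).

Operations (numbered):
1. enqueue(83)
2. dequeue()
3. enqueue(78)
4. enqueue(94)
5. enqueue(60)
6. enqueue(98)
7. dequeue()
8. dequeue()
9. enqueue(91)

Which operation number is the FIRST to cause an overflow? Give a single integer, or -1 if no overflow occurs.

1. enqueue(83): size=1
2. dequeue(): size=0
3. enqueue(78): size=1
4. enqueue(94): size=2
5. enqueue(60): size=3
6. enqueue(98): size=4
7. dequeue(): size=3
8. dequeue(): size=2
9. enqueue(91): size=3

Answer: -1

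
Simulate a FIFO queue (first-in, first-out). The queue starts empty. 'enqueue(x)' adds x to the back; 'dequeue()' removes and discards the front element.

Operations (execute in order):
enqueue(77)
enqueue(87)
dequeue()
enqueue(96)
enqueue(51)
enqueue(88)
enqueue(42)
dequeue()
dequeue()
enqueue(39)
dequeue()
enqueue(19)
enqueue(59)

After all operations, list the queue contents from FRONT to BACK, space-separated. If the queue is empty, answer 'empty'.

Answer: 88 42 39 19 59

Derivation:
enqueue(77): [77]
enqueue(87): [77, 87]
dequeue(): [87]
enqueue(96): [87, 96]
enqueue(51): [87, 96, 51]
enqueue(88): [87, 96, 51, 88]
enqueue(42): [87, 96, 51, 88, 42]
dequeue(): [96, 51, 88, 42]
dequeue(): [51, 88, 42]
enqueue(39): [51, 88, 42, 39]
dequeue(): [88, 42, 39]
enqueue(19): [88, 42, 39, 19]
enqueue(59): [88, 42, 39, 19, 59]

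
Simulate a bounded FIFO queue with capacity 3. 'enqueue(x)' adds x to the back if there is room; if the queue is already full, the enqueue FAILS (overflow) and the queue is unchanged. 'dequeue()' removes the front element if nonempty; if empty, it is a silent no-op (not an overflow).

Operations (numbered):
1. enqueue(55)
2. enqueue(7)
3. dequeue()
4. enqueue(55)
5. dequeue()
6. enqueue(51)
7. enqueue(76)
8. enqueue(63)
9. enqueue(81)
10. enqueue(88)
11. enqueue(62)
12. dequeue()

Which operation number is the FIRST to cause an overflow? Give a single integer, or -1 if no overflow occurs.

Answer: 8

Derivation:
1. enqueue(55): size=1
2. enqueue(7): size=2
3. dequeue(): size=1
4. enqueue(55): size=2
5. dequeue(): size=1
6. enqueue(51): size=2
7. enqueue(76): size=3
8. enqueue(63): size=3=cap → OVERFLOW (fail)
9. enqueue(81): size=3=cap → OVERFLOW (fail)
10. enqueue(88): size=3=cap → OVERFLOW (fail)
11. enqueue(62): size=3=cap → OVERFLOW (fail)
12. dequeue(): size=2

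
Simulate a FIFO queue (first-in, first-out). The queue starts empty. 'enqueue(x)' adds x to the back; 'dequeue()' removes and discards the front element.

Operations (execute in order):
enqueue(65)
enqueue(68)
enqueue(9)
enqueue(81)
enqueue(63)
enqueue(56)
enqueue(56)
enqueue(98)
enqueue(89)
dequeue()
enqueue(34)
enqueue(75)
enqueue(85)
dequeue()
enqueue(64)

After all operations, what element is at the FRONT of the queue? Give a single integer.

enqueue(65): queue = [65]
enqueue(68): queue = [65, 68]
enqueue(9): queue = [65, 68, 9]
enqueue(81): queue = [65, 68, 9, 81]
enqueue(63): queue = [65, 68, 9, 81, 63]
enqueue(56): queue = [65, 68, 9, 81, 63, 56]
enqueue(56): queue = [65, 68, 9, 81, 63, 56, 56]
enqueue(98): queue = [65, 68, 9, 81, 63, 56, 56, 98]
enqueue(89): queue = [65, 68, 9, 81, 63, 56, 56, 98, 89]
dequeue(): queue = [68, 9, 81, 63, 56, 56, 98, 89]
enqueue(34): queue = [68, 9, 81, 63, 56, 56, 98, 89, 34]
enqueue(75): queue = [68, 9, 81, 63, 56, 56, 98, 89, 34, 75]
enqueue(85): queue = [68, 9, 81, 63, 56, 56, 98, 89, 34, 75, 85]
dequeue(): queue = [9, 81, 63, 56, 56, 98, 89, 34, 75, 85]
enqueue(64): queue = [9, 81, 63, 56, 56, 98, 89, 34, 75, 85, 64]

Answer: 9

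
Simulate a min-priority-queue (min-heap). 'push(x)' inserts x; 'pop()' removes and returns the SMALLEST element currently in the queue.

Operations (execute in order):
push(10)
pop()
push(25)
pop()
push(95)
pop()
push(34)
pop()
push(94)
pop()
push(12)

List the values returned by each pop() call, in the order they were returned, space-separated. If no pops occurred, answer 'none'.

push(10): heap contents = [10]
pop() → 10: heap contents = []
push(25): heap contents = [25]
pop() → 25: heap contents = []
push(95): heap contents = [95]
pop() → 95: heap contents = []
push(34): heap contents = [34]
pop() → 34: heap contents = []
push(94): heap contents = [94]
pop() → 94: heap contents = []
push(12): heap contents = [12]

Answer: 10 25 95 34 94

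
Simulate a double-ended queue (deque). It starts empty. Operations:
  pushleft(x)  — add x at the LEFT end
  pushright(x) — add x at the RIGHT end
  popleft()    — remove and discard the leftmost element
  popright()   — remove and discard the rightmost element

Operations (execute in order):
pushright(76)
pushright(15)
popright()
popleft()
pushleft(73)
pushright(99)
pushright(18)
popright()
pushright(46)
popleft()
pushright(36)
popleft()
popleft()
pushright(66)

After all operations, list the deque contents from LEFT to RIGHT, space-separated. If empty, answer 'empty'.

pushright(76): [76]
pushright(15): [76, 15]
popright(): [76]
popleft(): []
pushleft(73): [73]
pushright(99): [73, 99]
pushright(18): [73, 99, 18]
popright(): [73, 99]
pushright(46): [73, 99, 46]
popleft(): [99, 46]
pushright(36): [99, 46, 36]
popleft(): [46, 36]
popleft(): [36]
pushright(66): [36, 66]

Answer: 36 66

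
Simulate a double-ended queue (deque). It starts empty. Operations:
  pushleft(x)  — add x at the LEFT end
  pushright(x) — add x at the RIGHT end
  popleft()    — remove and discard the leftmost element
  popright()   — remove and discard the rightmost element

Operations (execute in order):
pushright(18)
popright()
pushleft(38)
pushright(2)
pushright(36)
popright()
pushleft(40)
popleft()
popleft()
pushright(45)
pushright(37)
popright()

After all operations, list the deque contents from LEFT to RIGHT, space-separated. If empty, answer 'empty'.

pushright(18): [18]
popright(): []
pushleft(38): [38]
pushright(2): [38, 2]
pushright(36): [38, 2, 36]
popright(): [38, 2]
pushleft(40): [40, 38, 2]
popleft(): [38, 2]
popleft(): [2]
pushright(45): [2, 45]
pushright(37): [2, 45, 37]
popright(): [2, 45]

Answer: 2 45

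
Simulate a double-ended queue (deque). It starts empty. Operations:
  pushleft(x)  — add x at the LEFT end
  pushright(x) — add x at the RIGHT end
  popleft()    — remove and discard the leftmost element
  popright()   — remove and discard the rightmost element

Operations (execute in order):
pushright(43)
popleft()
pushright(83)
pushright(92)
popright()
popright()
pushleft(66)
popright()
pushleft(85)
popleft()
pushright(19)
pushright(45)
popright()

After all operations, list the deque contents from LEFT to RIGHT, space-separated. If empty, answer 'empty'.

Answer: 19

Derivation:
pushright(43): [43]
popleft(): []
pushright(83): [83]
pushright(92): [83, 92]
popright(): [83]
popright(): []
pushleft(66): [66]
popright(): []
pushleft(85): [85]
popleft(): []
pushright(19): [19]
pushright(45): [19, 45]
popright(): [19]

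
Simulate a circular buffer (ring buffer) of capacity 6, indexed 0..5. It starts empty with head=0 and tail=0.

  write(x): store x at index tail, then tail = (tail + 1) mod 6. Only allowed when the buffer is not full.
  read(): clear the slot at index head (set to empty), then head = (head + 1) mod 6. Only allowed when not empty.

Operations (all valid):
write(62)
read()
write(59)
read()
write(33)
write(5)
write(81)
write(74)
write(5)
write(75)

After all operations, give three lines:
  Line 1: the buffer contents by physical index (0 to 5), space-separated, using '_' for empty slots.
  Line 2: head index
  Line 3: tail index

Answer: 5 75 33 5 81 74
2
2

Derivation:
write(62): buf=[62 _ _ _ _ _], head=0, tail=1, size=1
read(): buf=[_ _ _ _ _ _], head=1, tail=1, size=0
write(59): buf=[_ 59 _ _ _ _], head=1, tail=2, size=1
read(): buf=[_ _ _ _ _ _], head=2, tail=2, size=0
write(33): buf=[_ _ 33 _ _ _], head=2, tail=3, size=1
write(5): buf=[_ _ 33 5 _ _], head=2, tail=4, size=2
write(81): buf=[_ _ 33 5 81 _], head=2, tail=5, size=3
write(74): buf=[_ _ 33 5 81 74], head=2, tail=0, size=4
write(5): buf=[5 _ 33 5 81 74], head=2, tail=1, size=5
write(75): buf=[5 75 33 5 81 74], head=2, tail=2, size=6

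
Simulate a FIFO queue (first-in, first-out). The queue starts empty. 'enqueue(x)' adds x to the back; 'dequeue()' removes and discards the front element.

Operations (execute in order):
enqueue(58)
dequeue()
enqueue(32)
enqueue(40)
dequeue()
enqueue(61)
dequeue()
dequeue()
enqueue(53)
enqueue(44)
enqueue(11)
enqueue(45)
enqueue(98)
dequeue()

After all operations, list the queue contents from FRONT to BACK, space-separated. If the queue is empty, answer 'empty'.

Answer: 44 11 45 98

Derivation:
enqueue(58): [58]
dequeue(): []
enqueue(32): [32]
enqueue(40): [32, 40]
dequeue(): [40]
enqueue(61): [40, 61]
dequeue(): [61]
dequeue(): []
enqueue(53): [53]
enqueue(44): [53, 44]
enqueue(11): [53, 44, 11]
enqueue(45): [53, 44, 11, 45]
enqueue(98): [53, 44, 11, 45, 98]
dequeue(): [44, 11, 45, 98]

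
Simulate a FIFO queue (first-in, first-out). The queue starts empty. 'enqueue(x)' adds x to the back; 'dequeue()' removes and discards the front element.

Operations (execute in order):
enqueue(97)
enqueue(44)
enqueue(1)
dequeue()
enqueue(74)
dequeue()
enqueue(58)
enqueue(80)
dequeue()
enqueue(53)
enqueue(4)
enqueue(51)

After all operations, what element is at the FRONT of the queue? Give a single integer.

Answer: 74

Derivation:
enqueue(97): queue = [97]
enqueue(44): queue = [97, 44]
enqueue(1): queue = [97, 44, 1]
dequeue(): queue = [44, 1]
enqueue(74): queue = [44, 1, 74]
dequeue(): queue = [1, 74]
enqueue(58): queue = [1, 74, 58]
enqueue(80): queue = [1, 74, 58, 80]
dequeue(): queue = [74, 58, 80]
enqueue(53): queue = [74, 58, 80, 53]
enqueue(4): queue = [74, 58, 80, 53, 4]
enqueue(51): queue = [74, 58, 80, 53, 4, 51]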